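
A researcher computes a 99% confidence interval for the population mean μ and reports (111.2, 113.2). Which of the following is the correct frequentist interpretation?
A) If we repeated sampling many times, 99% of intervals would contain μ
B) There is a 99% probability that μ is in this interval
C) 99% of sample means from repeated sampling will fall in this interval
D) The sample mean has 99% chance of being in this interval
A

A) Correct — this is the frequentist long-run coverage interpretation.
B) Wrong — μ is fixed; the randomness lives in the interval, not in μ.
C) Wrong — coverage applies to intervals containing μ, not to future x̄ values.
D) Wrong — x̄ is observed and sits in the interval by construction.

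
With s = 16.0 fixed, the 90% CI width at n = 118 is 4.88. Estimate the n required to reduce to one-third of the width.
n ≈ 1062

CI width ∝ 1/√n
To reduce width by factor 3, need √n to grow by 3 → need 3² = 9 times as many samples.

Current: n = 118, width = 4.88
New: n = 1062, width ≈ 1.62

Width reduced by factor of 4.88/1.62 = 3.01.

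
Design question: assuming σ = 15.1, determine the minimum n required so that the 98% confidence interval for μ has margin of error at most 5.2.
n ≥ 46

For margin E ≤ 5.2:
n ≥ (z* · σ / E)²
n ≥ (2.326 · 15.1 / 5.2)²
n ≥ 45.62

Minimum n = 46 (rounding up)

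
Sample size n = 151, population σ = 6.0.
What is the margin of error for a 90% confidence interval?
Margin of error = 0.80

Margin of error = z* · σ/√n
= 1.645 · 6.0/√151
= 1.645 · 6.0/12.2882
= 0.80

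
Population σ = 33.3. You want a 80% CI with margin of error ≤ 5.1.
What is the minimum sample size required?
n ≥ 71

For margin E ≤ 5.1:
n ≥ (z* · σ / E)²
n ≥ (1.282 · 33.3 / 5.1)²
n ≥ 70.07

Minimum n = 71 (rounding up)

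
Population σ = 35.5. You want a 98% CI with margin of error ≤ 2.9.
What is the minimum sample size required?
n ≥ 811

For margin E ≤ 2.9:
n ≥ (z* · σ / E)²
n ≥ (2.326 · 35.5 / 2.9)²
n ≥ 810.74

Minimum n = 811 (rounding up)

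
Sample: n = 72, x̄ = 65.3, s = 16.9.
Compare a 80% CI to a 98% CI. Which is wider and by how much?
98% CI is wider by 4.33

df = 71
80% CI: t* = 1.294, (62.72, 67.88), width = 2 · t* · s/√n = 5.15
98% CI: t* = 2.380, (60.56, 70.04), width = 2 · t* · s/√n = 9.48

The 98% CI is wider by 9.48 - 5.15 = 4.33.
Higher confidence requires a wider interval.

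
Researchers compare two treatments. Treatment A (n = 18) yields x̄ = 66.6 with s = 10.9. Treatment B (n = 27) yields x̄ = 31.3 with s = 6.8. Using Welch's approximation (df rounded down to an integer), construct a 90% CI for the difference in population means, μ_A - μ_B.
(30.38, 40.22)

Difference: x̄₁ - x̄₂ = 35.30
SE = √(s₁²/n₁ + s₂²/n₂) = √(10.9²/18 + 6.8²/27) = 2.8833
df = 25.83 → 25 (Welch–Satterthwaite, rounded down)
t* = 1.708

CI: 35.30 ± 1.708 · 2.8833 = 35.30 ± 4.92 = (30.38, 40.22)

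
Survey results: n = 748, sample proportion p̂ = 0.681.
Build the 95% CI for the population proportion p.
(0.648, 0.714)

Proportion CI:
SE = √(p̂(1-p̂)/n) = √(0.681 · 0.319 / 748) = 0.01704

z* = 1.960
Margin = z* · SE = 1.960 · 0.01704 = 0.0334

CI: 0.681 ± 0.0334 = (0.648, 0.714)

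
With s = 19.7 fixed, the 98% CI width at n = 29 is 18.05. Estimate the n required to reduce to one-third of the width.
n ≈ 261

CI width ∝ 1/√n
To reduce width by factor 3, need √n to grow by 3 → need 3² = 9 times as many samples.

Current: n = 29, width = 18.05
New: n = 261, width ≈ 5.71

Width reduced by factor of 18.05/5.71 = 3.16.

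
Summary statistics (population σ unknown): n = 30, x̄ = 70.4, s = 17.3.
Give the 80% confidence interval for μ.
(66.26, 74.54)

t-interval (σ unknown):
df = n - 1 = 29
t* = 1.311 for 80% confidence

Margin of error = t* · s/√n = 1.311 · 17.3/√30 = 4.14

CI: (66.26, 74.54)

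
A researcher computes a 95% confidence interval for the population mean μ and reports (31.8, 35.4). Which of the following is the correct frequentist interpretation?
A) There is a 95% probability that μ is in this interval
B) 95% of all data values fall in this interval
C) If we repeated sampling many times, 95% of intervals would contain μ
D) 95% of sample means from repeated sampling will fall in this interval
C

A) Wrong — μ is fixed; the randomness lives in the interval, not in μ.
B) Wrong — a CI is about the parameter μ, not individual data values.
C) Correct — this is the frequentist long-run coverage interpretation.
D) Wrong — coverage applies to intervals containing μ, not to future x̄ values.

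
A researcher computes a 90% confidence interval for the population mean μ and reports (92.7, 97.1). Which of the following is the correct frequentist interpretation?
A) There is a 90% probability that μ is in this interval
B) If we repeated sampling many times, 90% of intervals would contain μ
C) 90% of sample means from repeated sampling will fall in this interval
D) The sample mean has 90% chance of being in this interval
B

A) Wrong — μ is fixed; the randomness lives in the interval, not in μ.
B) Correct — this is the frequentist long-run coverage interpretation.
C) Wrong — coverage applies to intervals containing μ, not to future x̄ values.
D) Wrong — x̄ is observed and sits in the interval by construction.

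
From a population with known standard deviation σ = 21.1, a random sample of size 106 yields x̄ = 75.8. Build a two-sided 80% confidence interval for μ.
(73.17, 78.43)

z-interval (σ known):
z* = 1.282 for 80% confidence

Margin of error = z* · σ/√n = 1.282 · 21.1/√106 = 2.63

CI: (75.8 - 2.63, 75.8 + 2.63) = (73.17, 78.43)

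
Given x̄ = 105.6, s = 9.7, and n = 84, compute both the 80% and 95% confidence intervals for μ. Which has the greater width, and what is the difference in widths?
95% CI is wider by 1.48

df = 83
80% CI: t* = 1.292, (104.23, 106.97), width = 2 · t* · s/√n = 2.73
95% CI: t* = 1.989, (103.49, 107.71), width = 2 · t* · s/√n = 4.21

The 95% CI is wider by 4.21 - 2.73 = 1.48.
Higher confidence requires a wider interval.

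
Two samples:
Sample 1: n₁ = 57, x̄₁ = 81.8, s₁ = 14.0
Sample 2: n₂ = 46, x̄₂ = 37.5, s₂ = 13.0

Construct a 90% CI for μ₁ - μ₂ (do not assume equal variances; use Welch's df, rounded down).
(39.87, 48.73)

Difference: x̄₁ - x̄₂ = 44.30
SE = √(s₁²/n₁ + s₂²/n₂) = √(14.0²/57 + 13.0²/46) = 2.6669
df = 98.98 → 98 (Welch–Satterthwaite, rounded down)
t* = 1.661

CI: 44.30 ± 1.661 · 2.6669 = 44.30 ± 4.43 = (39.87, 48.73)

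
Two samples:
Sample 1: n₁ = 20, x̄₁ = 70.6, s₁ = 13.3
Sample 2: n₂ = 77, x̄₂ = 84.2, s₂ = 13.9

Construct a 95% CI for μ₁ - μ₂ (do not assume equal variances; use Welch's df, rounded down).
(-20.48, -6.72)

Difference: x̄₁ - x̄₂ = -13.60
SE = √(s₁²/n₁ + s₂²/n₂) = √(13.3²/20 + 13.9²/77) = 3.3695
df = 30.69 → 30 (Welch–Satterthwaite, rounded down)
t* = 2.042

CI: -13.60 ± 2.042 · 3.3695 = -13.60 ± 6.88 = (-20.48, -6.72)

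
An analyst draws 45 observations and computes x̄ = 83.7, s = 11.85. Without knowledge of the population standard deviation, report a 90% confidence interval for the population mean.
(80.73, 86.67)

t-interval (σ unknown):
df = n - 1 = 44
t* = 1.680 for 90% confidence

Margin of error = t* · s/√n = 1.680 · 11.85/√45 = 2.97

CI: (80.73, 86.67)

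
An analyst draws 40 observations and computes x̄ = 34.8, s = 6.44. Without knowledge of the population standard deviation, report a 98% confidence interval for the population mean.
(32.33, 37.27)

t-interval (σ unknown):
df = n - 1 = 39
t* = 2.426 for 98% confidence

Margin of error = t* · s/√n = 2.426 · 6.44/√40 = 2.47

CI: (32.33, 37.27)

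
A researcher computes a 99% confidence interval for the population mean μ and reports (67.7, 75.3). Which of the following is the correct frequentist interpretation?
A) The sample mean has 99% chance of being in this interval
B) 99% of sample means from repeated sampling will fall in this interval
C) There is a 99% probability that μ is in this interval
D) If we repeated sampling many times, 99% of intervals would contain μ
D

A) Wrong — x̄ is observed and sits in the interval by construction.
B) Wrong — coverage applies to intervals containing μ, not to future x̄ values.
C) Wrong — μ is fixed; the randomness lives in the interval, not in μ.
D) Correct — this is the frequentist long-run coverage interpretation.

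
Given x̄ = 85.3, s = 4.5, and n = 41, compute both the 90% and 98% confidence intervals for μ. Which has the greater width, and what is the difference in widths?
98% CI is wider by 1.04

df = 40
90% CI: t* = 1.684, (84.12, 86.48), width = 2 · t* · s/√n = 2.37
98% CI: t* = 2.423, (83.60, 87.00), width = 2 · t* · s/√n = 3.41

The 98% CI is wider by 3.41 - 2.37 = 1.04.
Higher confidence requires a wider interval.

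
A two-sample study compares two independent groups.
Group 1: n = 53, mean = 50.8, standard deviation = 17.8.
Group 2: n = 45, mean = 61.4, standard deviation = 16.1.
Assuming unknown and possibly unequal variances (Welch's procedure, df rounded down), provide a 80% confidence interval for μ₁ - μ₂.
(-15.02, -6.18)

Difference: x̄₁ - x̄₂ = -10.60
SE = √(s₁²/n₁ + s₂²/n₂) = √(17.8²/53 + 16.1²/45) = 3.4261
df = 95.60 → 95 (Welch–Satterthwaite, rounded down)
t* = 1.291

CI: -10.60 ± 1.291 · 3.4261 = -10.60 ± 4.42 = (-15.02, -6.18)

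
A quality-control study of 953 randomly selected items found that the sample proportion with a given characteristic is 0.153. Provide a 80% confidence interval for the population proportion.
(0.138, 0.168)

Proportion CI:
SE = √(p̂(1-p̂)/n) = √(0.153 · 0.847 / 953) = 0.01166

z* = 1.282
Margin = z* · SE = 1.282 · 0.01166 = 0.0149

CI: 0.153 ± 0.0149 = (0.138, 0.168)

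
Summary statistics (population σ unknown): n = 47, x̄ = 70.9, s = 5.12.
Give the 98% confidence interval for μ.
(69.10, 72.70)

t-interval (σ unknown):
df = n - 1 = 46
t* = 2.410 for 98% confidence

Margin of error = t* · s/√n = 2.410 · 5.12/√47 = 1.80

CI: (69.10, 72.70)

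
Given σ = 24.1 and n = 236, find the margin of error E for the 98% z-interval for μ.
Margin of error = 3.65

Margin of error = z* · σ/√n
= 2.326 · 24.1/√236
= 2.326 · 24.1/15.3623
= 3.65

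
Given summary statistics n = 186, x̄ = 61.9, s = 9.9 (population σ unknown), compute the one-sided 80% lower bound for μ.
μ ≥ 61.29

Lower bound (one-sided):
t* = 0.844 (one-sided for 80%)
Lower bound = x̄ - t* · s/√n = 61.9 - 0.844 · 9.9/√186 = 61.29

We are 80% confident that μ ≥ 61.29.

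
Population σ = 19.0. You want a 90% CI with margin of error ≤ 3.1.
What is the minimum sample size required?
n ≥ 102

For margin E ≤ 3.1:
n ≥ (z* · σ / E)²
n ≥ (1.645 · 19.0 / 3.1)²
n ≥ 101.65

Minimum n = 102 (rounding up)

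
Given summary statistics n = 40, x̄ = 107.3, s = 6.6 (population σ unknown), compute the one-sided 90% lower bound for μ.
μ ≥ 105.94

Lower bound (one-sided):
t* = 1.304 (one-sided for 90%)
Lower bound = x̄ - t* · s/√n = 107.3 - 1.304 · 6.6/√40 = 105.94

We are 90% confident that μ ≥ 105.94.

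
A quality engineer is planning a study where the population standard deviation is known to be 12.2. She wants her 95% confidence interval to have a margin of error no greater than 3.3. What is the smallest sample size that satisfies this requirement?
n ≥ 53

For margin E ≤ 3.3:
n ≥ (z* · σ / E)²
n ≥ (1.960 · 12.2 / 3.3)²
n ≥ 52.51

Minimum n = 53 (rounding up)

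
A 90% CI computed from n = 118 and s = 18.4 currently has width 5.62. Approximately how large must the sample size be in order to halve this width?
n ≈ 472

CI width ∝ 1/√n
To reduce width by factor 2, need √n to grow by 2 → need 2² = 4 times as many samples.

Current: n = 118, width = 5.62
New: n = 472, width ≈ 2.79

Width reduced by factor of 5.62/2.79 = 2.01.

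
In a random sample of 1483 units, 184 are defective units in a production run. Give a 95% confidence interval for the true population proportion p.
(0.107, 0.141)

Proportion CI:
p̂ = 184/1483 = 0.12407
SE = √(p̂(1-p̂)/n) = √(0.12407 · 0.87593 / 1483) = 0.00856

z* = 1.960
Margin = z* · SE = 1.960 · 0.00856 = 0.0168

CI: 0.12407 ± 0.0168 = (0.107, 0.141)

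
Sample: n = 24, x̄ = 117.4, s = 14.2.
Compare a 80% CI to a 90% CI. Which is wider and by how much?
90% CI is wider by 2.29

df = 23
80% CI: t* = 1.319, (113.58, 121.22), width = 2 · t* · s/√n = 7.65
90% CI: t* = 1.714, (112.43, 122.37), width = 2 · t* · s/√n = 9.94

The 90% CI is wider by 9.94 - 7.65 = 2.29.
Higher confidence requires a wider interval.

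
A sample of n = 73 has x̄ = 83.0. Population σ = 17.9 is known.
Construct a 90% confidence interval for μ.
(79.55, 86.45)

z-interval (σ known):
z* = 1.645 for 90% confidence

Margin of error = z* · σ/√n = 1.645 · 17.9/√73 = 3.45

CI: (83.0 - 3.45, 83.0 + 3.45) = (79.55, 86.45)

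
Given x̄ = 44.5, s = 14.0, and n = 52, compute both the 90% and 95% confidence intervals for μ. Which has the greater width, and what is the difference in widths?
95% CI is wider by 1.30

df = 51
90% CI: t* = 1.675, (41.25, 47.75), width = 2 · t* · s/√n = 6.50
95% CI: t* = 2.008, (40.60, 48.40), width = 2 · t* · s/√n = 7.80

The 95% CI is wider by 7.80 - 6.50 = 1.30.
Higher confidence requires a wider interval.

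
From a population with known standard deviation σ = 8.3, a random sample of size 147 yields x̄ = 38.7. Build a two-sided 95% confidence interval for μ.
(37.36, 40.04)

z-interval (σ known):
z* = 1.960 for 95% confidence

Margin of error = z* · σ/√n = 1.960 · 8.3/√147 = 1.34

CI: (38.7 - 1.34, 38.7 + 1.34) = (37.36, 40.04)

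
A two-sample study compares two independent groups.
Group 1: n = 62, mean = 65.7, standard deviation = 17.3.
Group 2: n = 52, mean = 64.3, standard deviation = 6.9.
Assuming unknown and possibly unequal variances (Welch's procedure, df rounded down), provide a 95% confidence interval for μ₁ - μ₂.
(-3.37, 6.17)

Difference: x̄₁ - x̄₂ = 1.40
SE = √(s₁²/n₁ + s₂²/n₂) = √(17.3²/62 + 6.9²/52) = 2.3964
df = 82.77 → 82 (Welch–Satterthwaite, rounded down)
t* = 1.989

CI: 1.40 ± 1.989 · 2.3964 = 1.40 ± 4.77 = (-3.37, 6.17)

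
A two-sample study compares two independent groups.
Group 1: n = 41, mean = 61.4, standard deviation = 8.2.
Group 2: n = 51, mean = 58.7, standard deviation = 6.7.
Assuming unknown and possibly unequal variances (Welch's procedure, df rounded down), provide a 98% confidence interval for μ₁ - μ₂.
(-1.07, 6.47)

Difference: x̄₁ - x̄₂ = 2.70
SE = √(s₁²/n₁ + s₂²/n₂) = √(8.2²/41 + 6.7²/51) = 1.5875
df = 76.77 → 76 (Welch–Satterthwaite, rounded down)
t* = 2.376

CI: 2.70 ± 2.376 · 1.5875 = 2.70 ± 3.77 = (-1.07, 6.47)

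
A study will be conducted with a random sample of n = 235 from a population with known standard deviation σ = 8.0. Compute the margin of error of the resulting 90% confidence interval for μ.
Margin of error = 0.86

Margin of error = z* · σ/√n
= 1.645 · 8.0/√235
= 1.645 · 8.0/15.3297
= 0.86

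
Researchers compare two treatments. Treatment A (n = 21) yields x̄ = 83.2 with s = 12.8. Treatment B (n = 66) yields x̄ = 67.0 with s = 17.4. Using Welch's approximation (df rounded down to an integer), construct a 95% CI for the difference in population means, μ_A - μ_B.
(9.11, 23.29)

Difference: x̄₁ - x̄₂ = 16.20
SE = √(s₁²/n₁ + s₂²/n₂) = √(12.8²/21 + 17.4²/66) = 3.5198
df = 45.58 → 45 (Welch–Satterthwaite, rounded down)
t* = 2.014

CI: 16.20 ± 2.014 · 3.5198 = 16.20 ± 7.09 = (9.11, 23.29)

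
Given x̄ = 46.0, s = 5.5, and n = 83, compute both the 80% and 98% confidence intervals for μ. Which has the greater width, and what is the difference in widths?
98% CI is wider by 1.31

df = 82
80% CI: t* = 1.292, (45.22, 46.78), width = 2 · t* · s/√n = 1.56
98% CI: t* = 2.373, (44.57, 47.43), width = 2 · t* · s/√n = 2.87

The 98% CI is wider by 2.87 - 1.56 = 1.31.
Higher confidence requires a wider interval.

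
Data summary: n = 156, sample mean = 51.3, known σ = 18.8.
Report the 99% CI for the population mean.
(47.42, 55.18)

z-interval (σ known):
z* = 2.576 for 99% confidence

Margin of error = z* · σ/√n = 2.576 · 18.8/√156 = 3.88

CI: (51.3 - 3.88, 51.3 + 3.88) = (47.42, 55.18)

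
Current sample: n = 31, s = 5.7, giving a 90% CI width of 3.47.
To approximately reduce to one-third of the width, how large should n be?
n ≈ 279

CI width ∝ 1/√n
To reduce width by factor 3, need √n to grow by 3 → need 3² = 9 times as many samples.

Current: n = 31, width = 3.47
New: n = 279, width ≈ 1.13

Width reduced by factor of 3.47/1.13 = 3.07.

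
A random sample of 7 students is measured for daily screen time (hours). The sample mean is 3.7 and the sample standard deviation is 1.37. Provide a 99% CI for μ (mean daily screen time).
(1.78, 5.62)

t-interval (σ unknown):
df = n - 1 = 6
t* = 3.707 for 99% confidence

Margin of error = t* · s/√n = 3.707 · 1.37/√7 = 1.92

CI: (1.78, 5.62)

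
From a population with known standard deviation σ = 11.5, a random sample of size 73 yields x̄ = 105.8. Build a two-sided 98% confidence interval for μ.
(102.67, 108.93)

z-interval (σ known):
z* = 2.326 for 98% confidence

Margin of error = z* · σ/√n = 2.326 · 11.5/√73 = 3.13

CI: (105.8 - 3.13, 105.8 + 3.13) = (102.67, 108.93)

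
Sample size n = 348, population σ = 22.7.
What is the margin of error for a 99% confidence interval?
Margin of error = 3.13

Margin of error = z* · σ/√n
= 2.576 · 22.7/√348
= 2.576 · 22.7/18.6548
= 3.13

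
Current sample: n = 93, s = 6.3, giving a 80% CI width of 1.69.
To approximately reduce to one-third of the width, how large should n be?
n ≈ 837

CI width ∝ 1/√n
To reduce width by factor 3, need √n to grow by 3 → need 3² = 9 times as many samples.

Current: n = 93, width = 1.69
New: n = 837, width ≈ 0.56

Width reduced by factor of 1.69/0.56 = 3.02.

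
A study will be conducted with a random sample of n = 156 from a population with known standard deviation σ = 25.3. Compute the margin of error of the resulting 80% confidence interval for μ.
Margin of error = 2.60

Margin of error = z* · σ/√n
= 1.282 · 25.3/√156
= 1.282 · 25.3/12.4900
= 2.60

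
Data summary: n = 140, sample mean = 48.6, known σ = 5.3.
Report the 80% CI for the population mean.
(48.03, 49.17)

z-interval (σ known):
z* = 1.282 for 80% confidence

Margin of error = z* · σ/√n = 1.282 · 5.3/√140 = 0.57

CI: (48.6 - 0.57, 48.6 + 0.57) = (48.03, 49.17)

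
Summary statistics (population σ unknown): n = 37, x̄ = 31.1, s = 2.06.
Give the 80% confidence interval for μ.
(30.66, 31.54)

t-interval (σ unknown):
df = n - 1 = 36
t* = 1.306 for 80% confidence

Margin of error = t* · s/√n = 1.306 · 2.06/√37 = 0.44

CI: (30.66, 31.54)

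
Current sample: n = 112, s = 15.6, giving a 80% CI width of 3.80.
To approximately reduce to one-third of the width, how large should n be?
n ≈ 1008

CI width ∝ 1/√n
To reduce width by factor 3, need √n to grow by 3 → need 3² = 9 times as many samples.

Current: n = 112, width = 3.80
New: n = 1008, width ≈ 1.26

Width reduced by factor of 3.80/1.26 = 3.02.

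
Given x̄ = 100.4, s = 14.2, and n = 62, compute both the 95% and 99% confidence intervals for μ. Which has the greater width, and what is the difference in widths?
99% CI is wider by 2.38

df = 61
95% CI: t* = 2.000, (96.79, 104.01), width = 2 · t* · s/√n = 7.21
99% CI: t* = 2.659, (95.60, 105.20), width = 2 · t* · s/√n = 9.59

The 99% CI is wider by 9.59 - 7.21 = 2.38.
Higher confidence requires a wider interval.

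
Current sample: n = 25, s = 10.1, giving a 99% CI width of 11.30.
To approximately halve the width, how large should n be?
n ≈ 100

CI width ∝ 1/√n
To reduce width by factor 2, need √n to grow by 2 → need 2² = 4 times as many samples.

Current: n = 25, width = 11.30
New: n = 100, width ≈ 5.30

Width reduced by factor of 11.30/5.30 = 2.13.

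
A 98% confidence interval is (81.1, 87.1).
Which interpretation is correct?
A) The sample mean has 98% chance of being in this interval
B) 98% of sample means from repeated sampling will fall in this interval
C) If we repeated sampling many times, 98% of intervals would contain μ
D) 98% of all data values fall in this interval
C

A) Wrong — x̄ is observed and sits in the interval by construction.
B) Wrong — coverage applies to intervals containing μ, not to future x̄ values.
C) Correct — this is the frequentist long-run coverage interpretation.
D) Wrong — a CI is about the parameter μ, not individual data values.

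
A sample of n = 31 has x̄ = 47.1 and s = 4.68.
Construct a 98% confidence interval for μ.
(45.03, 49.17)

t-interval (σ unknown):
df = n - 1 = 30
t* = 2.457 for 98% confidence

Margin of error = t* · s/√n = 2.457 · 4.68/√31 = 2.07

CI: (45.03, 49.17)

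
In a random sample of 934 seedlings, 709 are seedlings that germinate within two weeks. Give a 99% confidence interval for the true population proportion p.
(0.723, 0.795)

Proportion CI:
p̂ = 709/934 = 0.75910
SE = √(p̂(1-p̂)/n) = √(0.75910 · 0.24090 / 934) = 0.01399

z* = 2.576
Margin = z* · SE = 2.576 · 0.01399 = 0.0360

CI: 0.75910 ± 0.0360 = (0.723, 0.795)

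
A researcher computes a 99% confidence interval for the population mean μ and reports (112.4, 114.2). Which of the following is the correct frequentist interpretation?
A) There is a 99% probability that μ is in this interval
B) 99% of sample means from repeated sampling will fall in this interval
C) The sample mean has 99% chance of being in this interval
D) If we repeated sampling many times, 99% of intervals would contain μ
D

A) Wrong — μ is fixed; the randomness lives in the interval, not in μ.
B) Wrong — coverage applies to intervals containing μ, not to future x̄ values.
C) Wrong — x̄ is observed and sits in the interval by construction.
D) Correct — this is the frequentist long-run coverage interpretation.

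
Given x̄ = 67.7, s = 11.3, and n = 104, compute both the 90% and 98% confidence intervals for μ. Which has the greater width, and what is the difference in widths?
98% CI is wider by 1.56

df = 103
90% CI: t* = 1.660, (65.86, 69.54), width = 2 · t* · s/√n = 3.68
98% CI: t* = 2.363, (65.08, 70.32), width = 2 · t* · s/√n = 5.24

The 98% CI is wider by 5.24 - 3.68 = 1.56.
Higher confidence requires a wider interval.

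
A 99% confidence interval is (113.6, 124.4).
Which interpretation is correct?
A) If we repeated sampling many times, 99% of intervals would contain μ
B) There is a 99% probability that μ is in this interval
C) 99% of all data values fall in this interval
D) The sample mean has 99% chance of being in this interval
A

A) Correct — this is the frequentist long-run coverage interpretation.
B) Wrong — μ is fixed; the randomness lives in the interval, not in μ.
C) Wrong — a CI is about the parameter μ, not individual data values.
D) Wrong — x̄ is observed and sits in the interval by construction.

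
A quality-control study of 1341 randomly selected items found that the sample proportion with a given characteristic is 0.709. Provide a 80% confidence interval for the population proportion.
(0.693, 0.725)

Proportion CI:
SE = √(p̂(1-p̂)/n) = √(0.709 · 0.291 / 1341) = 0.01240

z* = 1.282
Margin = z* · SE = 1.282 · 0.01240 = 0.0159

CI: 0.709 ± 0.0159 = (0.693, 0.725)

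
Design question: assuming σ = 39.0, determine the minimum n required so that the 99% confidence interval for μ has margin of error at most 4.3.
n ≥ 546

For margin E ≤ 4.3:
n ≥ (z* · σ / E)²
n ≥ (2.576 · 39.0 / 4.3)²
n ≥ 545.86

Minimum n = 546 (rounding up)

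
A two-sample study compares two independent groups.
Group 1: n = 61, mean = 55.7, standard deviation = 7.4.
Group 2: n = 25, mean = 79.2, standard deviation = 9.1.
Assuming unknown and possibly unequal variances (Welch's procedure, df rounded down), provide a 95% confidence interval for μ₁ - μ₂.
(-27.66, -19.34)

Difference: x̄₁ - x̄₂ = -23.50
SE = √(s₁²/n₁ + s₂²/n₂) = √(7.4²/61 + 9.1²/25) = 2.0519
df = 37.66 → 37 (Welch–Satterthwaite, rounded down)
t* = 2.026

CI: -23.50 ± 2.026 · 2.0519 = -23.50 ± 4.16 = (-27.66, -19.34)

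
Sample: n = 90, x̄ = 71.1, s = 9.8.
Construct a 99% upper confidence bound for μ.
μ ≤ 73.55

Upper bound (one-sided):
t* = 2.369 (one-sided for 99%)
Upper bound = x̄ + t* · s/√n = 71.1 + 2.369 · 9.8/√90 = 73.55

We are 99% confident that μ ≤ 73.55.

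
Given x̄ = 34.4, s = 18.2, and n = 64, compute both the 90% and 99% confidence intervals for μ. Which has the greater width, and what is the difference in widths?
99% CI is wider by 4.49

df = 63
90% CI: t* = 1.669, (30.60, 38.20), width = 2 · t* · s/√n = 7.59
99% CI: t* = 2.656, (28.36, 40.44), width = 2 · t* · s/√n = 12.08

The 99% CI is wider by 12.08 - 7.59 = 4.49.
Higher confidence requires a wider interval.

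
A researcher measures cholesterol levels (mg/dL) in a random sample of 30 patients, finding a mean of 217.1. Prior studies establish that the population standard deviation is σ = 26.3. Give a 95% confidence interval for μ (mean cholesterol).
(207.69, 226.51)

z-interval (σ known):
z* = 1.960 for 95% confidence

Margin of error = z* · σ/√n = 1.960 · 26.3/√30 = 9.41

CI: (217.1 - 9.41, 217.1 + 9.41) = (207.69, 226.51)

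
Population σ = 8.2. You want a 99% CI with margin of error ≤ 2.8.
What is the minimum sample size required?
n ≥ 57

For margin E ≤ 2.8:
n ≥ (z* · σ / E)²
n ≥ (2.576 · 8.2 / 2.8)²
n ≥ 56.91

Minimum n = 57 (rounding up)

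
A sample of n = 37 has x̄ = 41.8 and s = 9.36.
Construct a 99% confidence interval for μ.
(37.62, 45.98)

t-interval (σ unknown):
df = n - 1 = 36
t* = 2.719 for 99% confidence

Margin of error = t* · s/√n = 2.719 · 9.36/√37 = 4.18

CI: (37.62, 45.98)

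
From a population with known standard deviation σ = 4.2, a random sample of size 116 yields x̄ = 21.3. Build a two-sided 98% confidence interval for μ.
(20.39, 22.21)

z-interval (σ known):
z* = 2.326 for 98% confidence

Margin of error = z* · σ/√n = 2.326 · 4.2/√116 = 0.91

CI: (21.3 - 0.91, 21.3 + 0.91) = (20.39, 22.21)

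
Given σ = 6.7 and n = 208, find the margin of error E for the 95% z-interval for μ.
Margin of error = 0.91

Margin of error = z* · σ/√n
= 1.960 · 6.7/√208
= 1.960 · 6.7/14.4222
= 0.91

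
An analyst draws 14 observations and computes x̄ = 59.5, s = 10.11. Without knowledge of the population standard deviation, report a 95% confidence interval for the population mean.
(53.66, 65.34)

t-interval (σ unknown):
df = n - 1 = 13
t* = 2.160 for 95% confidence

Margin of error = t* · s/√n = 2.160 · 10.11/√14 = 5.84

CI: (53.66, 65.34)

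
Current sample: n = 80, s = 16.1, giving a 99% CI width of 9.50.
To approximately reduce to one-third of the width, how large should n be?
n ≈ 720

CI width ∝ 1/√n
To reduce width by factor 3, need √n to grow by 3 → need 3² = 9 times as many samples.

Current: n = 80, width = 9.50
New: n = 720, width ≈ 3.10

Width reduced by factor of 9.50/3.10 = 3.06.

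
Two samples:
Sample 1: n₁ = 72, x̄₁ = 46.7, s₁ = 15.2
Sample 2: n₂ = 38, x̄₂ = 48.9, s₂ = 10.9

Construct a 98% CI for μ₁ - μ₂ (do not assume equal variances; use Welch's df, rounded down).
(-8.15, 3.75)

Difference: x̄₁ - x̄₂ = -2.20
SE = √(s₁²/n₁ + s₂²/n₂) = √(15.2²/72 + 10.9²/38) = 2.5170
df = 98.08 → 98 (Welch–Satterthwaite, rounded down)
t* = 2.365

CI: -2.20 ± 2.365 · 2.5170 = -2.20 ± 5.95 = (-8.15, 3.75)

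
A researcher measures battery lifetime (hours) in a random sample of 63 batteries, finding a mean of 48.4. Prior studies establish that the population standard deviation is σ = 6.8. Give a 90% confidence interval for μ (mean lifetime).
(46.99, 49.81)

z-interval (σ known):
z* = 1.645 for 90% confidence

Margin of error = z* · σ/√n = 1.645 · 6.8/√63 = 1.41

CI: (48.4 - 1.41, 48.4 + 1.41) = (46.99, 49.81)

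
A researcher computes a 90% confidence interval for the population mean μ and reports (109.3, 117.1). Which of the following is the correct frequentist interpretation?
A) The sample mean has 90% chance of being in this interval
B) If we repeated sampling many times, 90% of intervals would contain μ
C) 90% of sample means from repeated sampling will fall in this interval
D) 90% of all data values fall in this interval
B

A) Wrong — x̄ is observed and sits in the interval by construction.
B) Correct — this is the frequentist long-run coverage interpretation.
C) Wrong — coverage applies to intervals containing μ, not to future x̄ values.
D) Wrong — a CI is about the parameter μ, not individual data values.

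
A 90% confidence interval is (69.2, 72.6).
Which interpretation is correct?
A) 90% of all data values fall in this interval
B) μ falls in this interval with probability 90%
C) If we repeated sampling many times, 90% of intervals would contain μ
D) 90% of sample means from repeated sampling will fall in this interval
C

A) Wrong — a CI is about the parameter μ, not individual data values.
B) Wrong — μ is fixed; the randomness lives in the interval, not in μ.
C) Correct — this is the frequentist long-run coverage interpretation.
D) Wrong — coverage applies to intervals containing μ, not to future x̄ values.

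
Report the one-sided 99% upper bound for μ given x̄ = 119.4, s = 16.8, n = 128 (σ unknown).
μ ≤ 122.90

Upper bound (one-sided):
t* = 2.356 (one-sided for 99%)
Upper bound = x̄ + t* · s/√n = 119.4 + 2.356 · 16.8/√128 = 122.90

We are 99% confident that μ ≤ 122.90.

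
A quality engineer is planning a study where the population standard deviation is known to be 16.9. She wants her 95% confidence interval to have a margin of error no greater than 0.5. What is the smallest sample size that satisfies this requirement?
n ≥ 4389

For margin E ≤ 0.5:
n ≥ (z* · σ / E)²
n ≥ (1.960 · 16.9 / 0.5)²
n ≥ 4388.80

Minimum n = 4389 (rounding up)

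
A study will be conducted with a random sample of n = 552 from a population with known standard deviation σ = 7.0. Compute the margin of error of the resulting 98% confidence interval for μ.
Margin of error = 0.69

Margin of error = z* · σ/√n
= 2.326 · 7.0/√552
= 2.326 · 7.0/23.4947
= 0.69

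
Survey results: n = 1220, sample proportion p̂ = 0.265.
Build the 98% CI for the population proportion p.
(0.236, 0.294)

Proportion CI:
SE = √(p̂(1-p̂)/n) = √(0.265 · 0.735 / 1220) = 0.01264

z* = 2.326
Margin = z* · SE = 2.326 · 0.01264 = 0.0294

CI: 0.265 ± 0.0294 = (0.236, 0.294)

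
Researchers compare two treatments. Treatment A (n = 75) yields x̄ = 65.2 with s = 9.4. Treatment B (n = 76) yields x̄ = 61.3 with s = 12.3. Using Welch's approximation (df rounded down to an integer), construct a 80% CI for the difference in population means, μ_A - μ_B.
(1.61, 6.19)

Difference: x̄₁ - x̄₂ = 3.90
SE = √(s₁²/n₁ + s₂²/n₂) = √(9.4²/75 + 12.3²/76) = 1.7801
df = 140.25 → 140 (Welch–Satterthwaite, rounded down)
t* = 1.288

CI: 3.90 ± 1.288 · 1.7801 = 3.90 ± 2.29 = (1.61, 6.19)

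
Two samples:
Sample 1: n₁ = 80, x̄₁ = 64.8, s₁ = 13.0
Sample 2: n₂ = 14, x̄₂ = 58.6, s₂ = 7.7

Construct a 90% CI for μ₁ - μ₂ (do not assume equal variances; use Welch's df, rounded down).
(1.91, 10.49)

Difference: x̄₁ - x̄₂ = 6.20
SE = √(s₁²/n₁ + s₂²/n₂) = √(13.0²/80 + 7.7²/14) = 2.5194
df = 28.06 → 28 (Welch–Satterthwaite, rounded down)
t* = 1.701

CI: 6.20 ± 1.701 · 2.5194 = 6.20 ± 4.29 = (1.91, 10.49)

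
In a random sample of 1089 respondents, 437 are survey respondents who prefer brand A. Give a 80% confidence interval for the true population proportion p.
(0.382, 0.420)

Proportion CI:
p̂ = 437/1089 = 0.40129
SE = √(p̂(1-p̂)/n) = √(0.40129 · 0.59871 / 1089) = 0.01485

z* = 1.282
Margin = z* · SE = 1.282 · 0.01485 = 0.0190

CI: 0.40129 ± 0.0190 = (0.382, 0.420)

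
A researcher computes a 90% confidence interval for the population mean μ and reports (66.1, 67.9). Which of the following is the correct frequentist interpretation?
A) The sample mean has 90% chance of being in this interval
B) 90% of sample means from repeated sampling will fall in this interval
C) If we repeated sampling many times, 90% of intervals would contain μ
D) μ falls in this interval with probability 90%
C

A) Wrong — x̄ is observed and sits in the interval by construction.
B) Wrong — coverage applies to intervals containing μ, not to future x̄ values.
C) Correct — this is the frequentist long-run coverage interpretation.
D) Wrong — μ is fixed; the randomness lives in the interval, not in μ.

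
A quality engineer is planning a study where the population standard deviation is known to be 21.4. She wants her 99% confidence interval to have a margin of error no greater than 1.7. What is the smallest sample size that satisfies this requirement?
n ≥ 1052

For margin E ≤ 1.7:
n ≥ (z* · σ / E)²
n ≥ (2.576 · 21.4 / 1.7)²
n ≥ 1051.53

Minimum n = 1052 (rounding up)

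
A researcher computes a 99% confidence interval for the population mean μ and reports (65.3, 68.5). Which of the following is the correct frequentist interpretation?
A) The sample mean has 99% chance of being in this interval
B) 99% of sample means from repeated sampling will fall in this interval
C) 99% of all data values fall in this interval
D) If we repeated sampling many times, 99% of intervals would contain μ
D

A) Wrong — x̄ is observed and sits in the interval by construction.
B) Wrong — coverage applies to intervals containing μ, not to future x̄ values.
C) Wrong — a CI is about the parameter μ, not individual data values.
D) Correct — this is the frequentist long-run coverage interpretation.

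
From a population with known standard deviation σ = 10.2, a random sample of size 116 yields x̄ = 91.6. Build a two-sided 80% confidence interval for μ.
(90.39, 92.81)

z-interval (σ known):
z* = 1.282 for 80% confidence

Margin of error = z* · σ/√n = 1.282 · 10.2/√116 = 1.21

CI: (91.6 - 1.21, 91.6 + 1.21) = (90.39, 92.81)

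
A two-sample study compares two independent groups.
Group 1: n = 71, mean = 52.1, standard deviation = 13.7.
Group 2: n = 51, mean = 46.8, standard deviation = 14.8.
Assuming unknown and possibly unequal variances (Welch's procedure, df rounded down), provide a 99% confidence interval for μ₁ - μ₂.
(-1.61, 12.21)

Difference: x̄₁ - x̄₂ = 5.30
SE = √(s₁²/n₁ + s₂²/n₂) = √(13.7²/71 + 14.8²/51) = 2.6341
df = 102.70 → 102 (Welch–Satterthwaite, rounded down)
t* = 2.625

CI: 5.30 ± 2.625 · 2.6341 = 5.30 ± 6.91 = (-1.61, 12.21)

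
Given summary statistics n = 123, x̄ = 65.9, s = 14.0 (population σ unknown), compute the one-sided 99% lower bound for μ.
μ ≥ 62.92

Lower bound (one-sided):
t* = 2.357 (one-sided for 99%)
Lower bound = x̄ - t* · s/√n = 65.9 - 2.357 · 14.0/√123 = 62.92

We are 99% confident that μ ≥ 62.92.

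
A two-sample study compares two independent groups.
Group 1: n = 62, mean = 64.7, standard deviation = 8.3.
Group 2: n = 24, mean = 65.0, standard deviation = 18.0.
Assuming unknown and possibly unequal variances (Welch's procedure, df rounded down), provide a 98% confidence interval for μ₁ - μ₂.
(-9.78, 9.18)

Difference: x̄₁ - x̄₂ = -0.30
SE = √(s₁²/n₁ + s₂²/n₂) = √(8.3²/62 + 18.0²/24) = 3.8225
df = 26.87 → 26 (Welch–Satterthwaite, rounded down)
t* = 2.479

CI: -0.30 ± 2.479 · 3.8225 = -0.30 ± 9.48 = (-9.78, 9.18)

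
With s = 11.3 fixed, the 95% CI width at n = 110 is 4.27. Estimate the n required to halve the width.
n ≈ 440

CI width ∝ 1/√n
To reduce width by factor 2, need √n to grow by 2 → need 2² = 4 times as many samples.

Current: n = 110, width = 4.27
New: n = 440, width ≈ 2.12

Width reduced by factor of 4.27/2.12 = 2.01.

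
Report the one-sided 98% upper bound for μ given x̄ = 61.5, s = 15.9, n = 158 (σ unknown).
μ ≤ 64.12

Upper bound (one-sided):
t* = 2.071 (one-sided for 98%)
Upper bound = x̄ + t* · s/√n = 61.5 + 2.071 · 15.9/√158 = 64.12

We are 98% confident that μ ≤ 64.12.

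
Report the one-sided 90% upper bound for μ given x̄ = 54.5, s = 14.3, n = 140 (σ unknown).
μ ≤ 56.06

Upper bound (one-sided):
t* = 1.288 (one-sided for 90%)
Upper bound = x̄ + t* · s/√n = 54.5 + 1.288 · 14.3/√140 = 56.06

We are 90% confident that μ ≤ 56.06.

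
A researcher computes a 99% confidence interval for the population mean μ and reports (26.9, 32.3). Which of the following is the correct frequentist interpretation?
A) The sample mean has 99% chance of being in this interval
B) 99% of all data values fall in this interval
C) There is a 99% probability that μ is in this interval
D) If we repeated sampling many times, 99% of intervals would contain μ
D

A) Wrong — x̄ is observed and sits in the interval by construction.
B) Wrong — a CI is about the parameter μ, not individual data values.
C) Wrong — μ is fixed; the randomness lives in the interval, not in μ.
D) Correct — this is the frequentist long-run coverage interpretation.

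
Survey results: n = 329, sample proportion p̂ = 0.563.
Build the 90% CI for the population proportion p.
(0.518, 0.608)

Proportion CI:
SE = √(p̂(1-p̂)/n) = √(0.563 · 0.437 / 329) = 0.02735

z* = 1.645
Margin = z* · SE = 1.645 · 0.02735 = 0.0450

CI: 0.563 ± 0.0450 = (0.518, 0.608)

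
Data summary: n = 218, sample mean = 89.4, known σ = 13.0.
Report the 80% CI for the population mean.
(88.27, 90.53)

z-interval (σ known):
z* = 1.282 for 80% confidence

Margin of error = z* · σ/√n = 1.282 · 13.0/√218 = 1.13

CI: (89.4 - 1.13, 89.4 + 1.13) = (88.27, 90.53)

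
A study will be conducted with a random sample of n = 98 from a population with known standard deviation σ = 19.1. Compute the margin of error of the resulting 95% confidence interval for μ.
Margin of error = 3.78

Margin of error = z* · σ/√n
= 1.960 · 19.1/√98
= 1.960 · 19.1/9.8995
= 3.78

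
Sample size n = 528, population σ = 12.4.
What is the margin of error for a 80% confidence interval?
Margin of error = 0.69

Margin of error = z* · σ/√n
= 1.282 · 12.4/√528
= 1.282 · 12.4/22.9783
= 0.69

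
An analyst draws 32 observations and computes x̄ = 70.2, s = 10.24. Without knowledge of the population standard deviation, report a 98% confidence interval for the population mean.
(65.76, 74.64)

t-interval (σ unknown):
df = n - 1 = 31
t* = 2.453 for 98% confidence

Margin of error = t* · s/√n = 2.453 · 10.24/√32 = 4.44

CI: (65.76, 74.64)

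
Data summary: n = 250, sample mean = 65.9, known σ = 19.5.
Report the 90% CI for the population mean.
(63.87, 67.93)

z-interval (σ known):
z* = 1.645 for 90% confidence

Margin of error = z* · σ/√n = 1.645 · 19.5/√250 = 2.03

CI: (65.9 - 2.03, 65.9 + 2.03) = (63.87, 67.93)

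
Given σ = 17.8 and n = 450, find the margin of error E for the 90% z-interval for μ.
Margin of error = 1.38

Margin of error = z* · σ/√n
= 1.645 · 17.8/√450
= 1.645 · 17.8/21.2132
= 1.38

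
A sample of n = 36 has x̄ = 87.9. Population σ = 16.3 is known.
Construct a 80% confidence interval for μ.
(84.42, 91.38)

z-interval (σ known):
z* = 1.282 for 80% confidence

Margin of error = z* · σ/√n = 1.282 · 16.3/√36 = 3.48

CI: (87.9 - 3.48, 87.9 + 3.48) = (84.42, 91.38)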